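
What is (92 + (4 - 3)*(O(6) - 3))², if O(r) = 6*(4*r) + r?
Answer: 57121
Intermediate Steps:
O(r) = 25*r (O(r) = 24*r + r = 25*r)
(92 + (4 - 3)*(O(6) - 3))² = (92 + (4 - 3)*(25*6 - 3))² = (92 + 1*(150 - 3))² = (92 + 1*147)² = (92 + 147)² = 239² = 57121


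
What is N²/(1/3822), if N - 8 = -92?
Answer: 26968032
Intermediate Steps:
N = -84 (N = 8 - 92 = -84)
N²/(1/3822) = (-84)²/(1/3822) = 7056/(1/3822) = 7056*3822 = 26968032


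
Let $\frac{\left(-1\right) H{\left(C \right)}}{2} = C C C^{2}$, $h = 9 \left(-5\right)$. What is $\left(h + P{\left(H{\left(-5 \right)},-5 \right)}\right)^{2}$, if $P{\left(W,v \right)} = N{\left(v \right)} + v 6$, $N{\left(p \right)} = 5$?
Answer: $4900$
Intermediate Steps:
$h = -45$
$H{\left(C \right)} = - 2 C^{4}$ ($H{\left(C \right)} = - 2 C C C^{2} = - 2 C^{2} C^{2} = - 2 C^{4}$)
$P{\left(W,v \right)} = 5 + 6 v$ ($P{\left(W,v \right)} = 5 + v 6 = 5 + 6 v$)
$\left(h + P{\left(H{\left(-5 \right)},-5 \right)}\right)^{2} = \left(-45 + \left(5 + 6 \left(-5\right)\right)\right)^{2} = \left(-45 + \left(5 - 30\right)\right)^{2} = \left(-45 - 25\right)^{2} = \left(-70\right)^{2} = 4900$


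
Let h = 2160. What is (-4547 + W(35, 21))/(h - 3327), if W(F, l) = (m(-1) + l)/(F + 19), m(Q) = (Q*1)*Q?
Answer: 122758/31509 ≈ 3.8960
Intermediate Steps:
m(Q) = Q**2 (m(Q) = Q*Q = Q**2)
W(F, l) = (1 + l)/(19 + F) (W(F, l) = ((-1)**2 + l)/(F + 19) = (1 + l)/(19 + F))
(-4547 + W(35, 21))/(h - 3327) = (-4547 + (1 + 21)/(19 + 35))/(2160 - 3327) = (-4547 + 22/54)/(-1167) = (-4547 + (1/54)*22)*(-1/1167) = (-4547 + 11/27)*(-1/1167) = -122758/27*(-1/1167) = 122758/31509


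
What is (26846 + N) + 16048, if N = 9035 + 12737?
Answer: 64666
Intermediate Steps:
N = 21772
(26846 + N) + 16048 = (26846 + 21772) + 16048 = 48618 + 16048 = 64666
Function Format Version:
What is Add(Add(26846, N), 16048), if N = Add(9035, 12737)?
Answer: 64666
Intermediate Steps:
N = 21772
Add(Add(26846, N), 16048) = Add(Add(26846, 21772), 16048) = Add(48618, 16048) = 64666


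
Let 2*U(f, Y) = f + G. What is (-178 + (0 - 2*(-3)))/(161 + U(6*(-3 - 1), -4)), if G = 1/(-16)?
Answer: -5504/4767 ≈ -1.1546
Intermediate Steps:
G = -1/16 ≈ -0.062500
U(f, Y) = -1/32 + f/2 (U(f, Y) = (f - 1/16)/2 = (-1/16 + f)/2 = -1/32 + f/2)
(-178 + (0 - 2*(-3)))/(161 + U(6*(-3 - 1), -4)) = (-178 + (0 - 2*(-3)))/(161 + (-1/32 + (6*(-3 - 1))/2)) = (-178 + (0 + 6))/(161 + (-1/32 + (6*(-4))/2)) = (-178 + 6)/(161 + (-1/32 + (½)*(-24))) = -172/(161 + (-1/32 - 12)) = -172/(161 - 385/32) = -172/4767/32 = -172*32/4767 = -5504/4767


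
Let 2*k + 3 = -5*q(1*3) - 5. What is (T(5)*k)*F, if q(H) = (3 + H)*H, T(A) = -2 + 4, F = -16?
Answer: 1568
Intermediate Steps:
T(A) = 2
q(H) = H*(3 + H)
k = -49 (k = -3/2 + (-5*1*3*(3 + 1*3) - 5)/2 = -3/2 + (-15*(3 + 3) - 5)/2 = -3/2 + (-15*6 - 5)/2 = -3/2 + (-5*18 - 5)/2 = -3/2 + (-90 - 5)/2 = -3/2 + (½)*(-95) = -3/2 - 95/2 = -49)
(T(5)*k)*F = (2*(-49))*(-16) = -98*(-16) = 1568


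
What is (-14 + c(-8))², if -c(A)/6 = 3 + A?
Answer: 256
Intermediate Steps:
c(A) = -18 - 6*A (c(A) = -6*(3 + A) = -18 - 6*A)
(-14 + c(-8))² = (-14 + (-18 - 6*(-8)))² = (-14 + (-18 + 48))² = (-14 + 30)² = 16² = 256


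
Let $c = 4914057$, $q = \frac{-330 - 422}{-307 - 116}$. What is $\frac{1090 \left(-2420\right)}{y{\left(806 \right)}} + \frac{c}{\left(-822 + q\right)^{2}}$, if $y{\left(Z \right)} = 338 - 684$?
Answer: $\frac{71940897044341}{9427448852} \approx 7631.0$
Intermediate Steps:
$q = \frac{16}{9}$ ($q = - \frac{752}{-423} = \left(-752\right) \left(- \frac{1}{423}\right) = \frac{16}{9} \approx 1.7778$)
$y{\left(Z \right)} = -346$
$\frac{1090 \left(-2420\right)}{y{\left(806 \right)}} + \frac{c}{\left(-822 + q\right)^{2}} = \frac{1090 \left(-2420\right)}{-346} + \frac{4914057}{\left(-822 + \frac{16}{9}\right)^{2}} = \left(-2637800\right) \left(- \frac{1}{346}\right) + \frac{4914057}{\left(- \frac{7382}{9}\right)^{2}} = \frac{1318900}{173} + \frac{4914057}{\frac{54493924}{81}} = \frac{1318900}{173} + 4914057 \cdot \frac{81}{54493924} = \frac{1318900}{173} + \frac{398038617}{54493924} = \frac{71940897044341}{9427448852}$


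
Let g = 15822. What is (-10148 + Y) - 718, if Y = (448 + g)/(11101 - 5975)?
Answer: -27841423/2563 ≈ -10863.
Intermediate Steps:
Y = 8135/2563 (Y = (448 + 15822)/(11101 - 5975) = 16270/5126 = 16270*(1/5126) = 8135/2563 ≈ 3.1740)
(-10148 + Y) - 718 = (-10148 + 8135/2563) - 718 = -26001189/2563 - 718 = -27841423/2563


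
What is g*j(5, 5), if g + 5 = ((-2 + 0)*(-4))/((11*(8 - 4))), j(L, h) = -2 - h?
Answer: 371/11 ≈ 33.727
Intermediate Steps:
g = -53/11 (g = -5 + ((-2 + 0)*(-4))/((11*(8 - 4))) = -5 + (-2*(-4))/((11*4)) = -5 + 8/44 = -5 + 8*(1/44) = -5 + 2/11 = -53/11 ≈ -4.8182)
g*j(5, 5) = -53*(-2 - 1*5)/11 = -53*(-2 - 5)/11 = -53/11*(-7) = 371/11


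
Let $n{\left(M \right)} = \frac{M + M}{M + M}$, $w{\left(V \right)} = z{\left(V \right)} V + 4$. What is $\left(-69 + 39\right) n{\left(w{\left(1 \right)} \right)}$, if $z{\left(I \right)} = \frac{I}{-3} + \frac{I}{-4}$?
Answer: $-30$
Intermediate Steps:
$z{\left(I \right)} = - \frac{7 I}{12}$ ($z{\left(I \right)} = I \left(- \frac{1}{3}\right) + I \left(- \frac{1}{4}\right) = - \frac{I}{3} - \frac{I}{4} = - \frac{7 I}{12}$)
$w{\left(V \right)} = 4 - \frac{7 V^{2}}{12}$ ($w{\left(V \right)} = - \frac{7 V}{12} V + 4 = - \frac{7 V^{2}}{12} + 4 = 4 - \frac{7 V^{2}}{12}$)
$n{\left(M \right)} = 1$ ($n{\left(M \right)} = \frac{2 M}{2 M} = 2 M \frac{1}{2 M} = 1$)
$\left(-69 + 39\right) n{\left(w{\left(1 \right)} \right)} = \left(-69 + 39\right) 1 = \left(-30\right) 1 = -30$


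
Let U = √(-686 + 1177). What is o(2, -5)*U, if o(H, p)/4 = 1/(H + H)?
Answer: √491 ≈ 22.159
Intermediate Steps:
o(H, p) = 2/H (o(H, p) = 4/(H + H) = 4/((2*H)) = 4*(1/(2*H)) = 2/H)
U = √491 ≈ 22.159
o(2, -5)*U = (2/2)*√491 = (2*(½))*√491 = 1*√491 = √491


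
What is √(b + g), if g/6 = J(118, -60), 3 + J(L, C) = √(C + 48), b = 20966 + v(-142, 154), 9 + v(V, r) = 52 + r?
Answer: √(21145 + 12*I*√3) ≈ 145.41 + 0.0715*I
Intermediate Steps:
v(V, r) = 43 + r (v(V, r) = -9 + (52 + r) = 43 + r)
b = 21163 (b = 20966 + (43 + 154) = 20966 + 197 = 21163)
J(L, C) = -3 + √(48 + C) (J(L, C) = -3 + √(C + 48) = -3 + √(48 + C))
g = -18 + 12*I*√3 (g = 6*(-3 + √(48 - 60)) = 6*(-3 + √(-12)) = 6*(-3 + 2*I*√3) = -18 + 12*I*√3 ≈ -18.0 + 20.785*I)
√(b + g) = √(21163 + (-18 + 12*I*√3)) = √(21145 + 12*I*√3)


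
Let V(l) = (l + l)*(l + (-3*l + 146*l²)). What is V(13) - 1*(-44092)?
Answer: 684940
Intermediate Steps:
V(l) = 2*l*(-2*l + 146*l²) (V(l) = (2*l)*(-2*l + 146*l²) = 2*l*(-2*l + 146*l²))
V(13) - 1*(-44092) = 13²*(-4 + 292*13) - 1*(-44092) = 169*(-4 + 3796) + 44092 = 169*3792 + 44092 = 640848 + 44092 = 684940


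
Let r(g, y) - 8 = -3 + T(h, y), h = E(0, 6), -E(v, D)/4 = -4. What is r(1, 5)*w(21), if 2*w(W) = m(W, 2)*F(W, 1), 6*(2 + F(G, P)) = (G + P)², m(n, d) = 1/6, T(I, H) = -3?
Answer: 118/9 ≈ 13.111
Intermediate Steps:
E(v, D) = 16 (E(v, D) = -4*(-4) = 16)
h = 16
m(n, d) = ⅙
F(G, P) = -2 + (G + P)²/6
r(g, y) = 2 (r(g, y) = 8 + (-3 - 3) = 8 - 6 = 2)
w(W) = -⅙ + (1 + W)²/72 (w(W) = ((-2 + (W + 1)²/6)/6)/2 = ((-2 + (1 + W)²/6)/6)/2 = (-⅓ + (1 + W)²/36)/2 = -⅙ + (1 + W)²/72)
r(1, 5)*w(21) = 2*(-⅙ + (1 + 21)²/72) = 2*(-⅙ + (1/72)*22²) = 2*(-⅙ + (1/72)*484) = 2*(-⅙ + 121/18) = 2*(59/9) = 118/9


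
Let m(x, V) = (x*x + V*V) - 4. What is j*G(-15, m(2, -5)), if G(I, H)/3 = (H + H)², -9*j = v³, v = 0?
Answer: 0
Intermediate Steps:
j = 0 (j = -⅑*0³ = -⅑*0 = 0)
m(x, V) = -4 + V² + x² (m(x, V) = (x² + V²) - 4 = (V² + x²) - 4 = -4 + V² + x²)
G(I, H) = 12*H² (G(I, H) = 3*(H + H)² = 3*(2*H)² = 3*(4*H²) = 12*H²)
j*G(-15, m(2, -5)) = 0*(12*(-4 + (-5)² + 2²)²) = 0*(12*(-4 + 25 + 4)²) = 0*(12*25²) = 0*(12*625) = 0*7500 = 0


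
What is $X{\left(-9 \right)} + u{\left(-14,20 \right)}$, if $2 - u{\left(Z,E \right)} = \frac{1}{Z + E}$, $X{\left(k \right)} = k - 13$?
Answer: $- \frac{121}{6} \approx -20.167$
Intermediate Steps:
$X{\left(k \right)} = -13 + k$
$u{\left(Z,E \right)} = 2 - \frac{1}{E + Z}$ ($u{\left(Z,E \right)} = 2 - \frac{1}{Z + E} = 2 - \frac{1}{E + Z}$)
$X{\left(-9 \right)} + u{\left(-14,20 \right)} = \left(-13 - 9\right) + \frac{-1 + 2 \cdot 20 + 2 \left(-14\right)}{20 - 14} = -22 + \frac{-1 + 40 - 28}{6} = -22 + \frac{1}{6} \cdot 11 = -22 + \frac{11}{6} = - \frac{121}{6}$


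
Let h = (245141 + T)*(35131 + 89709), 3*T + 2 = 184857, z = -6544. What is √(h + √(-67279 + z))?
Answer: √(344662516560 + 9*I*√73823)/3 ≈ 1.9569e+5 + 0.00069421*I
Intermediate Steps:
T = 184855/3 (T = -⅔ + (⅓)*184857 = -⅔ + 61619 = 184855/3 ≈ 61618.)
h = 114887505520/3 (h = (245141 + 184855/3)*(35131 + 89709) = (920278/3)*124840 = 114887505520/3 ≈ 3.8296e+10)
√(h + √(-67279 + z)) = √(114887505520/3 + √(-67279 - 6544)) = √(114887505520/3 + √(-73823)) = √(114887505520/3 + I*√73823)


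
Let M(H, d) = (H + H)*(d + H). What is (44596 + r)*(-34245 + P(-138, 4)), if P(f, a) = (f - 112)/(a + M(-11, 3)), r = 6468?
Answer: -15738818420/9 ≈ -1.7488e+9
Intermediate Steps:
M(H, d) = 2*H*(H + d) (M(H, d) = (2*H)*(H + d) = 2*H*(H + d))
P(f, a) = (-112 + f)/(176 + a) (P(f, a) = (f - 112)/(a + 2*(-11)*(-11 + 3)) = (-112 + f)/(a + 2*(-11)*(-8)) = (-112 + f)/(a + 176) = (-112 + f)/(176 + a))
(44596 + r)*(-34245 + P(-138, 4)) = (44596 + 6468)*(-34245 + (-112 - 138)/(176 + 4)) = 51064*(-34245 - 250/180) = 51064*(-34245 + (1/180)*(-250)) = 51064*(-34245 - 25/18) = 51064*(-616435/18) = -15738818420/9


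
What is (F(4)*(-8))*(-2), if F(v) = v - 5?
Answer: -16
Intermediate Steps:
F(v) = -5 + v
(F(4)*(-8))*(-2) = ((-5 + 4)*(-8))*(-2) = -1*(-8)*(-2) = 8*(-2) = -16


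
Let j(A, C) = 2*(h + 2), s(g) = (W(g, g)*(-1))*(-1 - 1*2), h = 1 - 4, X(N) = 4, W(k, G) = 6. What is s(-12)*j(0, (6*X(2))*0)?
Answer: -36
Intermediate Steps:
h = -3
s(g) = 18 (s(g) = (6*(-1))*(-1 - 1*2) = -6*(-1 - 2) = -6*(-3) = 18)
j(A, C) = -2 (j(A, C) = 2*(-3 + 2) = 2*(-1) = -2)
s(-12)*j(0, (6*X(2))*0) = 18*(-2) = -36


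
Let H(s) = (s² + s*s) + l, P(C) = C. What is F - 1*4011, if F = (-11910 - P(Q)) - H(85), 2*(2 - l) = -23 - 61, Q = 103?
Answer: -30518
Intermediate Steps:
l = 44 (l = 2 - (-23 - 61)/2 = 2 - ½*(-84) = 2 + 42 = 44)
H(s) = 44 + 2*s² (H(s) = (s² + s*s) + 44 = (s² + s²) + 44 = 2*s² + 44 = 44 + 2*s²)
F = -26507 (F = (-11910 - 1*103) - (44 + 2*85²) = (-11910 - 103) - (44 + 2*7225) = -12013 - (44 + 14450) = -12013 - 1*14494 = -12013 - 14494 = -26507)
F - 1*4011 = -26507 - 1*4011 = -26507 - 4011 = -30518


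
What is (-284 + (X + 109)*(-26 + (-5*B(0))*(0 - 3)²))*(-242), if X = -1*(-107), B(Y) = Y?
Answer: 1427800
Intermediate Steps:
X = 107
(-284 + (X + 109)*(-26 + (-5*B(0))*(0 - 3)²))*(-242) = (-284 + (107 + 109)*(-26 + (-5*0)*(0 - 3)²))*(-242) = (-284 + 216*(-26 + 0*(-3)²))*(-242) = (-284 + 216*(-26 + 0*9))*(-242) = (-284 + 216*(-26 + 0))*(-242) = (-284 + 216*(-26))*(-242) = (-284 - 5616)*(-242) = -5900*(-242) = 1427800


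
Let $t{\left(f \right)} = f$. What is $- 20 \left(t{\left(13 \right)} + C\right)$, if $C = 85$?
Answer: $-1960$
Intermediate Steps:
$- 20 \left(t{\left(13 \right)} + C\right) = - 20 \left(13 + 85\right) = \left(-20\right) 98 = -1960$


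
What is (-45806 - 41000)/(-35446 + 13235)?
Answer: 86806/22211 ≈ 3.9082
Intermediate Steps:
(-45806 - 41000)/(-35446 + 13235) = -86806/(-22211) = -86806*(-1/22211) = 86806/22211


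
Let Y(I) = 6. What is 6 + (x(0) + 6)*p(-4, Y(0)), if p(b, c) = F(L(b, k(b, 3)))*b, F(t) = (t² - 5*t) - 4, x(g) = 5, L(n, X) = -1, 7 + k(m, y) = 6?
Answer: -82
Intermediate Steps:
k(m, y) = -1 (k(m, y) = -7 + 6 = -1)
F(t) = -4 + t² - 5*t
p(b, c) = 2*b (p(b, c) = (-4 + (-1)² - 5*(-1))*b = (-4 + 1 + 5)*b = 2*b)
6 + (x(0) + 6)*p(-4, Y(0)) = 6 + (5 + 6)*(2*(-4)) = 6 + 11*(-8) = 6 - 88 = -82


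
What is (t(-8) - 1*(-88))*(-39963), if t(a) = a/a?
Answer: -3556707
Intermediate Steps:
t(a) = 1
(t(-8) - 1*(-88))*(-39963) = (1 - 1*(-88))*(-39963) = (1 + 88)*(-39963) = 89*(-39963) = -3556707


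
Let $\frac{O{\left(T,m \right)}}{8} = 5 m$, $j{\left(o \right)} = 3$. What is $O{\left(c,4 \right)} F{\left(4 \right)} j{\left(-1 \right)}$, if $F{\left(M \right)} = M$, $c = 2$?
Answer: $1920$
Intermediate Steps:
$O{\left(T,m \right)} = 40 m$ ($O{\left(T,m \right)} = 8 \cdot 5 m = 40 m$)
$O{\left(c,4 \right)} F{\left(4 \right)} j{\left(-1 \right)} = 40 \cdot 4 \cdot 4 \cdot 3 = 160 \cdot 4 \cdot 3 = 640 \cdot 3 = 1920$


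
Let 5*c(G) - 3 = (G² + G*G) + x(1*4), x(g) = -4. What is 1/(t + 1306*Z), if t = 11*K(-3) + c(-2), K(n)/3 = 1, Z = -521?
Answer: -5/3401958 ≈ -1.4697e-6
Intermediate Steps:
c(G) = -⅕ + 2*G²/5 (c(G) = ⅗ + ((G² + G*G) - 4)/5 = ⅗ + ((G² + G²) - 4)/5 = ⅗ + (2*G² - 4)/5 = ⅗ + (-4 + 2*G²)/5 = ⅗ + (-⅘ + 2*G²/5) = -⅕ + 2*G²/5)
K(n) = 3 (K(n) = 3*1 = 3)
t = 172/5 (t = 11*3 + (-⅕ + (⅖)*(-2)²) = 33 + (-⅕ + (⅖)*4) = 33 + (-⅕ + 8/5) = 33 + 7/5 = 172/5 ≈ 34.400)
1/(t + 1306*Z) = 1/(172/5 + 1306*(-521)) = 1/(172/5 - 680426) = 1/(-3401958/5) = -5/3401958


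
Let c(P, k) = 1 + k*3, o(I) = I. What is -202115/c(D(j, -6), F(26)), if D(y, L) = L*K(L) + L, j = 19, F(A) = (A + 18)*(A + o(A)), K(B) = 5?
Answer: -40423/1373 ≈ -29.441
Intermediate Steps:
F(A) = 2*A*(18 + A) (F(A) = (A + 18)*(A + A) = (18 + A)*(2*A) = 2*A*(18 + A))
D(y, L) = 6*L (D(y, L) = L*5 + L = 5*L + L = 6*L)
c(P, k) = 1 + 3*k
-202115/c(D(j, -6), F(26)) = -202115/(1 + 3*(2*26*(18 + 26))) = -202115/(1 + 3*(2*26*44)) = -202115/(1 + 3*2288) = -202115/(1 + 6864) = -202115/6865 = -202115*1/6865 = -40423/1373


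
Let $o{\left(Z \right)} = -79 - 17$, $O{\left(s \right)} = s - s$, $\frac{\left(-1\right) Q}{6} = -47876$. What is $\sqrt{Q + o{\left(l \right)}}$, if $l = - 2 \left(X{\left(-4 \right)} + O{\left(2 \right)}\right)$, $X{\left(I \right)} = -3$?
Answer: $2 \sqrt{71790} \approx 535.87$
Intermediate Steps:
$Q = 287256$ ($Q = \left(-6\right) \left(-47876\right) = 287256$)
$O{\left(s \right)} = 0$
$l = 6$ ($l = - 2 \left(-3 + 0\right) = \left(-2\right) \left(-3\right) = 6$)
$o{\left(Z \right)} = -96$
$\sqrt{Q + o{\left(l \right)}} = \sqrt{287256 - 96} = \sqrt{287160} = 2 \sqrt{71790}$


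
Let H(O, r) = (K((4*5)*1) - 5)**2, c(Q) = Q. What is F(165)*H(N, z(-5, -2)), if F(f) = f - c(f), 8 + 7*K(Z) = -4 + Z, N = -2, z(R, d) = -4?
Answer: 0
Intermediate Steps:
K(Z) = -12/7 + Z/7 (K(Z) = -8/7 + (-4 + Z)/7 = -8/7 + (-4/7 + Z/7) = -12/7 + Z/7)
H(O, r) = 729/49 (H(O, r) = ((-12/7 + ((4*5)*1)/7) - 5)**2 = ((-12/7 + (20*1)/7) - 5)**2 = ((-12/7 + (1/7)*20) - 5)**2 = ((-12/7 + 20/7) - 5)**2 = (8/7 - 5)**2 = (-27/7)**2 = 729/49)
F(f) = 0 (F(f) = f - f = 0)
F(165)*H(N, z(-5, -2)) = 0*(729/49) = 0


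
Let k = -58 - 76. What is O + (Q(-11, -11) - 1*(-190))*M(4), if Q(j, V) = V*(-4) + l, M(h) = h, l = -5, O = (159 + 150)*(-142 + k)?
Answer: -84368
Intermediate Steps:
k = -134
O = -85284 (O = (159 + 150)*(-142 - 134) = 309*(-276) = -85284)
Q(j, V) = -5 - 4*V (Q(j, V) = V*(-4) - 5 = -4*V - 5 = -5 - 4*V)
O + (Q(-11, -11) - 1*(-190))*M(4) = -85284 + ((-5 - 4*(-11)) - 1*(-190))*4 = -85284 + ((-5 + 44) + 190)*4 = -85284 + (39 + 190)*4 = -85284 + 229*4 = -85284 + 916 = -84368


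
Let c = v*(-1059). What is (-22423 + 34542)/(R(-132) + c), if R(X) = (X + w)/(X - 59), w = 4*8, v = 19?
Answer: -2314729/3843011 ≈ -0.60232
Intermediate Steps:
w = 32
R(X) = (32 + X)/(-59 + X) (R(X) = (X + 32)/(X - 59) = (32 + X)/(-59 + X))
c = -20121 (c = 19*(-1059) = -20121)
(-22423 + 34542)/(R(-132) + c) = (-22423 + 34542)/((32 - 132)/(-59 - 132) - 20121) = 12119/(-100/(-191) - 20121) = 12119/(-1/191*(-100) - 20121) = 12119/(100/191 - 20121) = 12119/(-3843011/191) = 12119*(-191/3843011) = -2314729/3843011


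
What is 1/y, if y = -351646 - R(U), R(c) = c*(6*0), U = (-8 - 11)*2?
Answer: -1/351646 ≈ -2.8438e-6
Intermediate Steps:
U = -38 (U = -19*2 = -38)
R(c) = 0 (R(c) = c*0 = 0)
y = -351646 (y = -351646 - 1*0 = -351646 + 0 = -351646)
1/y = 1/(-351646) = -1/351646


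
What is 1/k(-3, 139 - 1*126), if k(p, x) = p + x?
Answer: 1/10 ≈ 0.10000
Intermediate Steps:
1/k(-3, 139 - 1*126) = 1/(-3 + (139 - 1*126)) = 1/(-3 + (139 - 126)) = 1/(-3 + 13) = 1/10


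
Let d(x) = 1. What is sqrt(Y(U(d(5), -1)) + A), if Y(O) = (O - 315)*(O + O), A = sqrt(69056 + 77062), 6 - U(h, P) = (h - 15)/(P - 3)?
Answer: sqrt(-6250 + 28*sqrt(2982))/2 ≈ 34.355*I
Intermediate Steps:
U(h, P) = 6 - (-15 + h)/(-3 + P) (U(h, P) = 6 - (h - 15)/(P - 3) = 6 - (-15 + h)/(-3 + P))
A = 7*sqrt(2982) (A = sqrt(146118) = 7*sqrt(2982) ≈ 382.25)
Y(O) = 2*O*(-315 + O) (Y(O) = (-315 + O)*(2*O) = 2*O*(-315 + O))
sqrt(Y(U(d(5), -1)) + A) = sqrt(2*((-3 - 1*1 + 6*(-1))/(-3 - 1))*(-315 + (-3 - 1*1 + 6*(-1))/(-3 - 1)) + 7*sqrt(2982)) = sqrt(2*((-3 - 1 - 6)/(-4))*(-315 + (-3 - 1 - 6)/(-4)) + 7*sqrt(2982)) = sqrt(2*(-1/4*(-10))*(-315 - 1/4*(-10)) + 7*sqrt(2982)) = sqrt(2*(5/2)*(-315 + 5/2) + 7*sqrt(2982)) = sqrt(2*(5/2)*(-625/2) + 7*sqrt(2982)) = sqrt(-3125/2 + 7*sqrt(2982))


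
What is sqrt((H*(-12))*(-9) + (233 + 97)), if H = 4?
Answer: sqrt(762) ≈ 27.604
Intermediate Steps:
sqrt((H*(-12))*(-9) + (233 + 97)) = sqrt((4*(-12))*(-9) + (233 + 97)) = sqrt(-48*(-9) + 330) = sqrt(432 + 330) = sqrt(762)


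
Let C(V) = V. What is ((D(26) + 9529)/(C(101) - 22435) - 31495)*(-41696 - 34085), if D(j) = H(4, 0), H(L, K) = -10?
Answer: 53305783796069/22334 ≈ 2.3868e+9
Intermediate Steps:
D(j) = -10
((D(26) + 9529)/(C(101) - 22435) - 31495)*(-41696 - 34085) = ((-10 + 9529)/(101 - 22435) - 31495)*(-41696 - 34085) = (9519/(-22334) - 31495)*(-75781) = (9519*(-1/22334) - 31495)*(-75781) = (-9519/22334 - 31495)*(-75781) = -703418849/22334*(-75781) = 53305783796069/22334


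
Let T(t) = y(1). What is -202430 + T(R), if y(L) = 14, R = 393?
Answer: -202416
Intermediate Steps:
T(t) = 14
-202430 + T(R) = -202430 + 14 = -202416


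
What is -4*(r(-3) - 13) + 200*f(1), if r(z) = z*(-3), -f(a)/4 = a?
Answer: -784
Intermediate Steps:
f(a) = -4*a
r(z) = -3*z
-4*(r(-3) - 13) + 200*f(1) = -4*(-3*(-3) - 13) + 200*(-4*1) = -4*(9 - 13) + 200*(-4) = -4*(-4) - 800 = 16 - 800 = -784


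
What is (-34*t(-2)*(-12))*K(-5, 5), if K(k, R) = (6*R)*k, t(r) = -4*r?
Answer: -489600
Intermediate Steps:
K(k, R) = 6*R*k
(-34*t(-2)*(-12))*K(-5, 5) = (-34*(-4*(-2))*(-12))*(6*5*(-5)) = -272*(-12)*(-150) = -34*(-96)*(-150) = 3264*(-150) = -489600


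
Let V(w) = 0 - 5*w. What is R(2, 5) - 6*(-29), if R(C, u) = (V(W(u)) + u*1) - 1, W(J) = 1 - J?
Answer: 198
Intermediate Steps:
V(w) = -5*w
R(C, u) = -6 + 6*u (R(C, u) = (-5*(1 - u) + u*1) - 1 = ((-5 + 5*u) + u) - 1 = (-5 + 6*u) - 1 = -6 + 6*u)
R(2, 5) - 6*(-29) = (-6 + 6*5) - 6*(-29) = (-6 + 30) + 174 = 24 + 174 = 198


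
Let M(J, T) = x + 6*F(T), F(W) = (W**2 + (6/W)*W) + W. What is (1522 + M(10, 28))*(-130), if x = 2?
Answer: -836160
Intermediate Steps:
F(W) = 6 + W + W**2 (F(W) = (W**2 + 6) + W = (6 + W**2) + W = 6 + W + W**2)
M(J, T) = 38 + 6*T + 6*T**2 (M(J, T) = 2 + 6*(6 + T + T**2) = 2 + (36 + 6*T + 6*T**2) = 38 + 6*T + 6*T**2)
(1522 + M(10, 28))*(-130) = (1522 + (38 + 6*28 + 6*28**2))*(-130) = (1522 + (38 + 168 + 6*784))*(-130) = (1522 + (38 + 168 + 4704))*(-130) = (1522 + 4910)*(-130) = 6432*(-130) = -836160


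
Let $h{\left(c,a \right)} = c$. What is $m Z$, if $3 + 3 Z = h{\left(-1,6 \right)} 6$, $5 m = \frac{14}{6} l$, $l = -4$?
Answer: $\frac{28}{5} \approx 5.6$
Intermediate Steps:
$m = - \frac{28}{15}$ ($m = \frac{\frac{14}{6} \left(-4\right)}{5} = \frac{14 \cdot \frac{1}{6} \left(-4\right)}{5} = \frac{\frac{7}{3} \left(-4\right)}{5} = \frac{1}{5} \left(- \frac{28}{3}\right) = - \frac{28}{15} \approx -1.8667$)
$Z = -3$ ($Z = -1 + \frac{\left(-1\right) 6}{3} = -1 + \frac{1}{3} \left(-6\right) = -1 - 2 = -3$)
$m Z = \left(- \frac{28}{15}\right) \left(-3\right) = \frac{28}{5}$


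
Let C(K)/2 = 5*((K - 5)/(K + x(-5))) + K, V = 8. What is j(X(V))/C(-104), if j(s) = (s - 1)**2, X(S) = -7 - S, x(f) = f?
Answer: -128/99 ≈ -1.2929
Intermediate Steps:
C(K) = 10 + 2*K (C(K) = 2*(5*((K - 5)/(K - 5)) + K) = 2*(5*((-5 + K)/(-5 + K)) + K) = 2*(5*1 + K) = 2*(5 + K) = 10 + 2*K)
j(s) = (-1 + s)**2
j(X(V))/C(-104) = (-1 + (-7 - 1*8))**2/(10 + 2*(-104)) = (-1 + (-7 - 8))**2/(10 - 208) = (-1 - 15)**2/(-198) = (-16)**2*(-1/198) = 256*(-1/198) = -128/99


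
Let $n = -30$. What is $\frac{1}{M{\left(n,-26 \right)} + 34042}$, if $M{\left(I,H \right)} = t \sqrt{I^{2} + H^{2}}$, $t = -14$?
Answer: $\frac{17021}{579274434} + \frac{7 \sqrt{394}}{289637217} \approx 2.9863 \cdot 10^{-5}$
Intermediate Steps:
$M{\left(I,H \right)} = - 14 \sqrt{H^{2} + I^{2}}$ ($M{\left(I,H \right)} = - 14 \sqrt{I^{2} + H^{2}} = - 14 \sqrt{H^{2} + I^{2}}$)
$\frac{1}{M{\left(n,-26 \right)} + 34042} = \frac{1}{- 14 \sqrt{\left(-26\right)^{2} + \left(-30\right)^{2}} + 34042} = \frac{1}{- 14 \sqrt{676 + 900} + 34042} = \frac{1}{- 14 \sqrt{1576} + 34042} = \frac{1}{- 14 \cdot 2 \sqrt{394} + 34042} = \frac{1}{- 28 \sqrt{394} + 34042} = \frac{1}{34042 - 28 \sqrt{394}}$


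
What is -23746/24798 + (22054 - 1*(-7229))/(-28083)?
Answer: -232169792/116067039 ≈ -2.0003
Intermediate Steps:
-23746/24798 + (22054 - 1*(-7229))/(-28083) = -23746*1/24798 + (22054 + 7229)*(-1/28083) = -11873/12399 + 29283*(-1/28083) = -11873/12399 - 9761/9361 = -232169792/116067039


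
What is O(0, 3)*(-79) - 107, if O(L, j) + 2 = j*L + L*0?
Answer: 51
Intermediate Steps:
O(L, j) = -2 + L*j (O(L, j) = -2 + (j*L + L*0) = -2 + (L*j + 0) = -2 + L*j)
O(0, 3)*(-79) - 107 = (-2 + 0*3)*(-79) - 107 = (-2 + 0)*(-79) - 107 = -2*(-79) - 107 = 158 - 107 = 51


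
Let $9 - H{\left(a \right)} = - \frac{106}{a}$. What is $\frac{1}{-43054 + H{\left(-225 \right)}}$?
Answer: $- \frac{225}{9685231} \approx -2.3231 \cdot 10^{-5}$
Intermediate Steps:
$H{\left(a \right)} = 9 + \frac{106}{a}$ ($H{\left(a \right)} = 9 - - \frac{106}{a} = 9 + \frac{106}{a}$)
$\frac{1}{-43054 + H{\left(-225 \right)}} = \frac{1}{-43054 + \left(9 + \frac{106}{-225}\right)} = \frac{1}{-43054 + \left(9 + 106 \left(- \frac{1}{225}\right)\right)} = \frac{1}{-43054 + \left(9 - \frac{106}{225}\right)} = \frac{1}{-43054 + \frac{1919}{225}} = \frac{1}{- \frac{9685231}{225}} = - \frac{225}{9685231}$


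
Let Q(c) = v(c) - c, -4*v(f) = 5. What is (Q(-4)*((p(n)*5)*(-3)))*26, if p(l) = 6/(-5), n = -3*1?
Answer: 1287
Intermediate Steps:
v(f) = -5/4 (v(f) = -1/4*5 = -5/4)
n = -3
Q(c) = -5/4 - c
p(l) = -6/5 (p(l) = 6*(-1/5) = -6/5)
(Q(-4)*((p(n)*5)*(-3)))*26 = ((-5/4 - 1*(-4))*(-6/5*5*(-3)))*26 = ((-5/4 + 4)*(-6*(-3)))*26 = ((11/4)*18)*26 = (99/2)*26 = 1287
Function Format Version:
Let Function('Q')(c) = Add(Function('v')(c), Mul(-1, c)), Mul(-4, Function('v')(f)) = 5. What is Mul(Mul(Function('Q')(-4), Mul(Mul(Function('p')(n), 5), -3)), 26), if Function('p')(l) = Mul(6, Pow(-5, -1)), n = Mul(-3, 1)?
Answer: 1287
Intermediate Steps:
Function('v')(f) = Rational(-5, 4) (Function('v')(f) = Mul(Rational(-1, 4), 5) = Rational(-5, 4))
n = -3
Function('Q')(c) = Add(Rational(-5, 4), Mul(-1, c))
Function('p')(l) = Rational(-6, 5) (Function('p')(l) = Mul(6, Rational(-1, 5)) = Rational(-6, 5))
Mul(Mul(Function('Q')(-4), Mul(Mul(Function('p')(n), 5), -3)), 26) = Mul(Mul(Add(Rational(-5, 4), Mul(-1, -4)), Mul(Mul(Rational(-6, 5), 5), -3)), 26) = Mul(Mul(Add(Rational(-5, 4), 4), Mul(-6, -3)), 26) = Mul(Mul(Rational(11, 4), 18), 26) = Mul(Rational(99, 2), 26) = 1287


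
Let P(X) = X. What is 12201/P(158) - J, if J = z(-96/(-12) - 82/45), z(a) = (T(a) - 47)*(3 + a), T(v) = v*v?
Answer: 2279275439/14397750 ≈ 158.31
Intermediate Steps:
T(v) = v²
z(a) = (-47 + a²)*(3 + a) (z(a) = (a² - 47)*(3 + a) = (-47 + a²)*(3 + a))
J = -7388983/91125 (J = -141 + (-96/(-12) - 82/45)³ - 47*(-96/(-12) - 82/45) + 3*(-96/(-12) - 82/45)² = -141 + (-96*(-1/12) - 82*1/45)³ - 47*(-96*(-1/12) - 82*1/45) + 3*(-96*(-1/12) - 82*1/45)² = -141 + (8 - 82/45)³ - 47*(8 - 82/45) + 3*(8 - 82/45)² = -141 + (278/45)³ - 47*278/45 + 3*(278/45)² = -141 + 21484952/91125 - 13066/45 + 3*(77284/2025) = -141 + 21484952/91125 - 13066/45 + 77284/675 = -7388983/91125 ≈ -81.086)
12201/P(158) - J = 12201/158 - 1*(-7388983/91125) = 12201*(1/158) + 7388983/91125 = 12201/158 + 7388983/91125 = 2279275439/14397750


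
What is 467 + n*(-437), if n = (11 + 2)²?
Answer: -73386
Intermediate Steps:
n = 169 (n = 13² = 169)
467 + n*(-437) = 467 + 169*(-437) = 467 - 73853 = -73386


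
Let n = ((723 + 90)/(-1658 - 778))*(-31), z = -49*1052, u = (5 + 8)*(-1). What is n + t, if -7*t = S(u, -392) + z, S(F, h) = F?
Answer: 5989477/812 ≈ 7376.2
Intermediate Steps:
u = -13 (u = 13*(-1) = -13)
z = -51548
t = 51561/7 (t = -(-13 - 51548)/7 = -⅐*(-51561) = 51561/7 ≈ 7365.9)
n = 8401/812 (n = (813/(-2436))*(-31) = (813*(-1/2436))*(-31) = -271/812*(-31) = 8401/812 ≈ 10.346)
n + t = 8401/812 + 51561/7 = 5989477/812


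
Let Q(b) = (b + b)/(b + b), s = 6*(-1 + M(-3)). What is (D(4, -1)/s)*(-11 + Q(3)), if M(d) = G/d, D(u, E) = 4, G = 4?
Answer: 20/7 ≈ 2.8571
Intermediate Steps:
M(d) = 4/d
s = -14 (s = 6*(-1 + 4/(-3)) = 6*(-1 + 4*(-⅓)) = 6*(-1 - 4/3) = 6*(-7/3) = -14)
Q(b) = 1 (Q(b) = (2*b)/((2*b)) = (2*b)*(1/(2*b)) = 1)
(D(4, -1)/s)*(-11 + Q(3)) = (4/(-14))*(-11 + 1) = (4*(-1/14))*(-10) = -2/7*(-10) = 20/7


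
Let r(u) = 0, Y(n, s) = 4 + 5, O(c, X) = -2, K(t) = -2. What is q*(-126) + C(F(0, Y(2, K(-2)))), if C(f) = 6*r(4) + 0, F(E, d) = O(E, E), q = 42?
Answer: -5292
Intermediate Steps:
Y(n, s) = 9
F(E, d) = -2
C(f) = 0 (C(f) = 6*0 + 0 = 0 + 0 = 0)
q*(-126) + C(F(0, Y(2, K(-2)))) = 42*(-126) + 0 = -5292 + 0 = -5292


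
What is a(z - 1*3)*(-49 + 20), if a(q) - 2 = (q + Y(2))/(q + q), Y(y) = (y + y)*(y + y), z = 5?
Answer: -377/2 ≈ -188.50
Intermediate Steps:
Y(y) = 4*y**2 (Y(y) = (2*y)*(2*y) = 4*y**2)
a(q) = 2 + (16 + q)/(2*q) (a(q) = 2 + (q + 4*2**2)/(q + q) = 2 + (q + 4*4)/((2*q)) = 2 + (q + 16)*(1/(2*q)) = 2 + (16 + q)*(1/(2*q)) = 2 + (16 + q)/(2*q))
a(z - 1*3)*(-49 + 20) = (5/2 + 8/(5 - 1*3))*(-49 + 20) = (5/2 + 8/(5 - 3))*(-29) = (5/2 + 8/2)*(-29) = (5/2 + 8*(1/2))*(-29) = (5/2 + 4)*(-29) = (13/2)*(-29) = -377/2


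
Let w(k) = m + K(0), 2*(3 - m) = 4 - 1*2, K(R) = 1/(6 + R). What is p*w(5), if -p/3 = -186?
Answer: 1209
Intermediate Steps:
p = 558 (p = -3*(-186) = 558)
m = 2 (m = 3 - (4 - 1*2)/2 = 3 - (4 - 2)/2 = 3 - ½*2 = 3 - 1 = 2)
w(k) = 13/6 (w(k) = 2 + 1/(6 + 0) = 2 + 1/6 = 2 + ⅙ = 13/6)
p*w(5) = 558*(13/6) = 1209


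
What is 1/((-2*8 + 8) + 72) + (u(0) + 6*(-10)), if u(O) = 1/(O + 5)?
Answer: -19131/320 ≈ -59.784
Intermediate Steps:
u(O) = 1/(5 + O)
1/((-2*8 + 8) + 72) + (u(0) + 6*(-10)) = 1/((-2*8 + 8) + 72) + (1/(5 + 0) + 6*(-10)) = 1/((-16 + 8) + 72) + (1/5 - 60) = 1/(-8 + 72) + (⅕ - 60) = 1/64 - 299/5 = -19131/320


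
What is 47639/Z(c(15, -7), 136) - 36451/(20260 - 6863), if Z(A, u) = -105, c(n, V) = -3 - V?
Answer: -642047038/1406685 ≈ -456.43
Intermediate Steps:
47639/Z(c(15, -7), 136) - 36451/(20260 - 6863) = 47639/(-105) - 36451/(20260 - 6863) = 47639*(-1/105) - 36451/13397 = -47639/105 - 36451*1/13397 = -47639/105 - 36451/13397 = -642047038/1406685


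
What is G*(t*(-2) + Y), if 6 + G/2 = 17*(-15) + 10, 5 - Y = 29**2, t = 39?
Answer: 458828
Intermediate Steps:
Y = -836 (Y = 5 - 1*29**2 = 5 - 1*841 = 5 - 841 = -836)
G = -502 (G = -12 + 2*(17*(-15) + 10) = -12 + 2*(-255 + 10) = -12 + 2*(-245) = -12 - 490 = -502)
G*(t*(-2) + Y) = -502*(39*(-2) - 836) = -502*(-78 - 836) = -502*(-914) = 458828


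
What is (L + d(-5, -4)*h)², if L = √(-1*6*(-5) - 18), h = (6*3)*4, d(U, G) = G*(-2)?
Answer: 331788 + 2304*√3 ≈ 3.3578e+5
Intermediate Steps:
d(U, G) = -2*G
h = 72 (h = 18*4 = 72)
L = 2*√3 (L = √(-6*(-5) - 18) = √(30 - 18) = √12 = 2*√3 ≈ 3.4641)
(L + d(-5, -4)*h)² = (2*√3 - 2*(-4)*72)² = (2*√3 + 8*72)² = (2*√3 + 576)² = (576 + 2*√3)²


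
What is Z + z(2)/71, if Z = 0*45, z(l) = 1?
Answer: 1/71 ≈ 0.014085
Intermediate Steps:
Z = 0
Z + z(2)/71 = 0 + 1/71 = 1/71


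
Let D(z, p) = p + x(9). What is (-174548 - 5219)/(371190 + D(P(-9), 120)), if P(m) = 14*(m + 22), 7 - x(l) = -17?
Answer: -179767/371334 ≈ -0.48411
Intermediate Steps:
x(l) = 24 (x(l) = 7 - 1*(-17) = 7 + 17 = 24)
P(m) = 308 + 14*m (P(m) = 14*(22 + m) = 308 + 14*m)
D(z, p) = 24 + p (D(z, p) = p + 24 = 24 + p)
(-174548 - 5219)/(371190 + D(P(-9), 120)) = (-174548 - 5219)/(371190 + (24 + 120)) = -179767/(371190 + 144) = -179767/371334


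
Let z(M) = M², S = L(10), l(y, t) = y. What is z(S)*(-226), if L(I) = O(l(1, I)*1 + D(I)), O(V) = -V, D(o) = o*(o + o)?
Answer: -9130626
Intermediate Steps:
D(o) = 2*o² (D(o) = o*(2*o) = 2*o²)
L(I) = -1 - 2*I² (L(I) = -(1*1 + 2*I²) = -(1 + 2*I²) = -1 - 2*I²)
S = -201 (S = -1 - 2*10² = -1 - 2*100 = -1 - 200 = -201)
z(S)*(-226) = (-201)²*(-226) = 40401*(-226) = -9130626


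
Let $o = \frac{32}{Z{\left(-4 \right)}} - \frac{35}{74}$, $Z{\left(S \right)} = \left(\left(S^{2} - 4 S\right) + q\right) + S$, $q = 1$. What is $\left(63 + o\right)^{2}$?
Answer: $\frac{18646175601}{4605316} \approx 4048.8$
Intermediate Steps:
$Z{\left(S \right)} = 1 + S^{2} - 3 S$ ($Z{\left(S \right)} = \left(\left(S^{2} - 4 S\right) + 1\right) + S = \left(1 + S^{2} - 4 S\right) + S = 1 + S^{2} - 3 S$)
$o = \frac{1353}{2146}$ ($o = \frac{32}{1 + \left(-4\right)^{2} - -12} - \frac{35}{74} = \frac{32}{1 + 16 + 12} - \frac{35}{74} = \frac{32}{29} - \frac{35}{74} = \frac{1353}{2146} \approx 0.63048$)
$\left(63 + o\right)^{2} = \left(63 + \frac{1353}{2146}\right)^{2} = \left(\frac{136551}{2146}\right)^{2} = \frac{18646175601}{4605316}$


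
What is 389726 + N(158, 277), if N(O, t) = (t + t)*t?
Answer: 543184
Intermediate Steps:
N(O, t) = 2*t² (N(O, t) = (2*t)*t = 2*t²)
389726 + N(158, 277) = 389726 + 2*277² = 389726 + 2*76729 = 389726 + 153458 = 543184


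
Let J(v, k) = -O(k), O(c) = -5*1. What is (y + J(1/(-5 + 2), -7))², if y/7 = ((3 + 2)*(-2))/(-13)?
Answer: 18225/169 ≈ 107.84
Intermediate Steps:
O(c) = -5
y = 70/13 (y = 7*(((3 + 2)*(-2))/(-13)) = 7*((5*(-2))*(-1/13)) = 7*(-10*(-1/13)) = 7*(10/13) = 70/13 ≈ 5.3846)
J(v, k) = 5 (J(v, k) = -1*(-5) = 5)
(y + J(1/(-5 + 2), -7))² = (70/13 + 5)² = (135/13)² = 18225/169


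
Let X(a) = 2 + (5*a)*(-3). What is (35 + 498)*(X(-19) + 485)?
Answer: 411476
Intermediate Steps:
X(a) = 2 - 15*a
(35 + 498)*(X(-19) + 485) = (35 + 498)*((2 - 15*(-19)) + 485) = 533*((2 + 285) + 485) = 533*(287 + 485) = 533*772 = 411476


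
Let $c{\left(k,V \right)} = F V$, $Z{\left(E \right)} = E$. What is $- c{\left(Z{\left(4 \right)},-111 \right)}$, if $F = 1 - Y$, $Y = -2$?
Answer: $333$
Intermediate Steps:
$F = 3$ ($F = 1 - -2 = 1 + 2 = 3$)
$c{\left(k,V \right)} = 3 V$
$- c{\left(Z{\left(4 \right)},-111 \right)} = - 3 \left(-111\right) = \left(-1\right) \left(-333\right) = 333$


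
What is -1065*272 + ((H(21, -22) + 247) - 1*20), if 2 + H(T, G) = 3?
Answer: -289452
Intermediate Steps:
H(T, G) = 1 (H(T, G) = -2 + 3 = 1)
-1065*272 + ((H(21, -22) + 247) - 1*20) = -1065*272 + ((1 + 247) - 1*20) = -289680 + (248 - 20) = -289680 + 228 = -289452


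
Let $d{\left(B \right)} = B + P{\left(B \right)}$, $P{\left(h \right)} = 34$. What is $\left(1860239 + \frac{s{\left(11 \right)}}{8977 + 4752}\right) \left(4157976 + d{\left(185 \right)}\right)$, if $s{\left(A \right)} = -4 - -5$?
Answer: $\frac{106197062030796240}{13729} \approx 7.7352 \cdot 10^{12}$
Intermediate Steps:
$s{\left(A \right)} = 1$ ($s{\left(A \right)} = -4 + 5 = 1$)
$d{\left(B \right)} = 34 + B$ ($d{\left(B \right)} = B + 34 = 34 + B$)
$\left(1860239 + \frac{s{\left(11 \right)}}{8977 + 4752}\right) \left(4157976 + d{\left(185 \right)}\right) = \left(1860239 + \frac{1}{8977 + 4752} \cdot 1\right) \left(4157976 + \left(34 + 185\right)\right) = \left(1860239 + \frac{1}{13729} \cdot 1\right) \left(4157976 + 219\right) = \left(1860239 + \frac{1}{13729} \cdot 1\right) 4158195 = \left(1860239 + \frac{1}{13729}\right) 4158195 = \frac{25539221232}{13729} \cdot 4158195 = \frac{106197062030796240}{13729}$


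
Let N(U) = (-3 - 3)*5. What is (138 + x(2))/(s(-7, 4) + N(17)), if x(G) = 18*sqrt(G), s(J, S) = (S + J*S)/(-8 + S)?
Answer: -23/4 - 3*sqrt(2)/4 ≈ -6.8107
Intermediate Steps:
s(J, S) = (S + J*S)/(-8 + S)
N(U) = -30 (N(U) = -6*5 = -30)
(138 + x(2))/(s(-7, 4) + N(17)) = (138 + 18*sqrt(2))/(4*(1 - 7)/(-8 + 4) - 30) = (138 + 18*sqrt(2))/(4*(-6)/(-4) - 30) = (138 + 18*sqrt(2))/(4*(-1/4)*(-6) - 30) = (138 + 18*sqrt(2))/(6 - 30) = (138 + 18*sqrt(2))/(-24) = (138 + 18*sqrt(2))*(-1/24) = -23/4 - 3*sqrt(2)/4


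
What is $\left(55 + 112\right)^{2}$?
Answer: $27889$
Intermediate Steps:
$\left(55 + 112\right)^{2} = 167^{2} = 27889$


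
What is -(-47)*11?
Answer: 517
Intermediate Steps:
-(-47)*11 = -1*(-517) = 517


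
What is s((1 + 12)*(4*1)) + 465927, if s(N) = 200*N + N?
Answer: 476379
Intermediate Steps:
s(N) = 201*N
s((1 + 12)*(4*1)) + 465927 = 201*((1 + 12)*(4*1)) + 465927 = 201*(13*4) + 465927 = 201*52 + 465927 = 10452 + 465927 = 476379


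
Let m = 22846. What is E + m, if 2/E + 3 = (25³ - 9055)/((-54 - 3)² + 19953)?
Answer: 40002057/1751 ≈ 22845.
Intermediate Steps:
E = -1289/1751 (E = 2/(-3 + (25³ - 9055)/((-54 - 3)² + 19953)) = 2/(-3 + (15625 - 9055)/((-57)² + 19953)) = 2/(-3 + 6570/(3249 + 19953)) = 2/(-3 + 6570/23202) = 2/(-3 + 6570*(1/23202)) = 2/(-3 + 365/1289) = 2/(-3502/1289) = 2*(-1289/3502) = -1289/1751 ≈ -0.73615)
E + m = -1289/1751 + 22846 = 40002057/1751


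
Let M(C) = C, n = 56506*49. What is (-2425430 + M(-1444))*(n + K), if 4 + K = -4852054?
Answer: 5055819236736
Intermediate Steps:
n = 2768794
K = -4852058 (K = -4 - 4852054 = -4852058)
(-2425430 + M(-1444))*(n + K) = (-2425430 - 1444)*(2768794 - 4852058) = -2426874*(-2083264) = 5055819236736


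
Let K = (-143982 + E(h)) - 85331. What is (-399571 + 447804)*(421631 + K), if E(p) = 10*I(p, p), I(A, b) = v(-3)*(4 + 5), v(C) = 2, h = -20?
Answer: 9284756034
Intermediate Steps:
I(A, b) = 18 (I(A, b) = 2*(4 + 5) = 2*9 = 18)
E(p) = 180 (E(p) = 10*18 = 180)
K = -229133 (K = (-143982 + 180) - 85331 = -143802 - 85331 = -229133)
(-399571 + 447804)*(421631 + K) = (-399571 + 447804)*(421631 - 229133) = 48233*192498 = 9284756034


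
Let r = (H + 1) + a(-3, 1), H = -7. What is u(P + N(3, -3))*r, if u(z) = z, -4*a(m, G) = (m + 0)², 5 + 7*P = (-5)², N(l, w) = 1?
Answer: -891/28 ≈ -31.821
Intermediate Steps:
P = 20/7 (P = -5/7 + (⅐)*(-5)² = -5/7 + (⅐)*25 = -5/7 + 25/7 = 20/7 ≈ 2.8571)
a(m, G) = -m²/4 (a(m, G) = -(m + 0)²/4 = -m²/4)
r = -33/4 (r = (-7 + 1) - ¼*(-3)² = -6 - ¼*9 = -6 - 9/4 = -33/4 ≈ -8.2500)
u(P + N(3, -3))*r = (20/7 + 1)*(-33/4) = (27/7)*(-33/4) = -891/28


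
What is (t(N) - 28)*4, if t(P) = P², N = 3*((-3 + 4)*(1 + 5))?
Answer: 1184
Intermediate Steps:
N = 18 (N = 3*(1*6) = 3*6 = 18)
(t(N) - 28)*4 = (18² - 28)*4 = (324 - 28)*4 = 296*4 = 1184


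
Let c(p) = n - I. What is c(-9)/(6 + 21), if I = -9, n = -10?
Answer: -1/27 ≈ -0.037037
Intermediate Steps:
c(p) = -1 (c(p) = -10 - 1*(-9) = -10 + 9 = -1)
c(-9)/(6 + 21) = -1/(6 + 21) = -1/27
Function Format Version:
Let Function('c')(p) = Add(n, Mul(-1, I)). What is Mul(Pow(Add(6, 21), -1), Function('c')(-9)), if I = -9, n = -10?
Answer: Rational(-1, 27) ≈ -0.037037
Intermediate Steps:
Function('c')(p) = -1 (Function('c')(p) = Add(-10, Mul(-1, -9)) = Add(-10, 9) = -1)
Mul(Pow(Add(6, 21), -1), Function('c')(-9)) = Mul(Pow(Add(6, 21), -1), -1) = Mul(Pow(27, -1), -1) = Mul(Rational(1, 27), -1) = Rational(-1, 27)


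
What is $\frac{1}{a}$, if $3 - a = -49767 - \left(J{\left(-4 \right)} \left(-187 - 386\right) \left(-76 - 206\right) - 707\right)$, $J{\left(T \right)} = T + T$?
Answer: $- \frac{1}{1243625} \approx -8.041 \cdot 10^{-7}$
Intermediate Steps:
$J{\left(T \right)} = 2 T$
$a = -1243625$ ($a = 3 - \left(-49767 - \left(2 \left(-4\right) \left(-187 - 386\right) \left(-76 - 206\right) - 707\right)\right) = 3 - \left(-49767 - \left(- 8 \left(\left(-573\right) \left(-282\right)\right) - 707\right)\right) = 3 - \left(-49767 - \left(\left(-8\right) 161586 - 707\right)\right) = 3 - \left(-49767 - \left(-1292688 - 707\right)\right) = 3 - \left(-49767 - -1293395\right) = 3 - \left(-49767 + 1293395\right) = 3 - 1243628 = -1243625$)
$\frac{1}{a} = \frac{1}{-1243625} = - \frac{1}{1243625}$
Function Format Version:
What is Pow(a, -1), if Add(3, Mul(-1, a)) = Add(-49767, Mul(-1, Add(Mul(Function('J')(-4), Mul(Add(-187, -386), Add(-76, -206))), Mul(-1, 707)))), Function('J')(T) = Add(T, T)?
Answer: Rational(-1, 1243625) ≈ -8.0410e-7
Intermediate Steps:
Function('J')(T) = Mul(2, T)
a = -1243625 (a = Add(3, Mul(-1, Add(-49767, Mul(-1, Add(Mul(Mul(2, -4), Mul(Add(-187, -386), Add(-76, -206))), Mul(-1, 707)))))) = Add(3, Mul(-1, Add(-49767, Mul(-1, Add(Mul(-8, Mul(-573, -282)), -707))))) = Add(3, Mul(-1, Add(-49767, Mul(-1, Add(Mul(-8, 161586), -707))))) = Add(3, Mul(-1, Add(-49767, Mul(-1, Add(-1292688, -707))))) = Add(3, Mul(-1, Add(-49767, Mul(-1, -1293395)))) = Add(3, Mul(-1, Add(-49767, 1293395))) = Add(3, Mul(-1, 1243628)) = Add(3, -1243628) = -1243625)
Pow(a, -1) = Pow(-1243625, -1) = Rational(-1, 1243625)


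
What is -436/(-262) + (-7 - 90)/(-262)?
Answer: 533/262 ≈ 2.0344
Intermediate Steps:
-436/(-262) + (-7 - 90)/(-262) = -436*(-1/262) - 97*(-1/262) = 218/131 + 97/262 = 533/262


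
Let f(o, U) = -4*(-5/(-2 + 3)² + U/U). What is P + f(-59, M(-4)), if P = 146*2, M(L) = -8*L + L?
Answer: 308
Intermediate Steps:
M(L) = -7*L
f(o, U) = 16 (f(o, U) = -4*(-5/(1²) + 1) = -4*(-5/1 + 1) = -4*(-5*1 + 1) = -4*(-5 + 1) = -4*(-4) = 16)
P = 292
P + f(-59, M(-4)) = 292 + 16 = 308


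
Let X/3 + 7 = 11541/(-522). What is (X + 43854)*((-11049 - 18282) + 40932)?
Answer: 29448755667/58 ≈ 5.0774e+8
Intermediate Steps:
X = -5065/58 (X = -21 + 3*(11541/(-522)) = -21 + 3*(11541*(-1/522)) = -21 + 3*(-3847/174) = -21 - 3847/58 = -5065/58 ≈ -87.328)
(X + 43854)*((-11049 - 18282) + 40932) = (-5065/58 + 43854)*((-11049 - 18282) + 40932) = 2538467*(-29331 + 40932)/58 = (2538467/58)*11601 = 29448755667/58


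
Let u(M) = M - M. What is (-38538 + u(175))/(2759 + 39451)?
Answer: -2141/2345 ≈ -0.91301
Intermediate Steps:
u(M) = 0
(-38538 + u(175))/(2759 + 39451) = (-38538 + 0)/(2759 + 39451) = -38538/42210 = -38538*1/42210 = -2141/2345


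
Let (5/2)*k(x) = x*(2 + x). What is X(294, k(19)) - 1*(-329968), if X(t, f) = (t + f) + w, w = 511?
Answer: 1654663/5 ≈ 3.3093e+5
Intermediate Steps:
k(x) = 2*x*(2 + x)/5 (k(x) = 2*(x*(2 + x))/5 = 2*x*(2 + x)/5)
X(t, f) = 511 + f + t (X(t, f) = (t + f) + 511 = (f + t) + 511 = 511 + f + t)
X(294, k(19)) - 1*(-329968) = (511 + (⅖)*19*(2 + 19) + 294) - 1*(-329968) = (511 + (⅖)*19*21 + 294) + 329968 = (511 + 798/5 + 294) + 329968 = 4823/5 + 329968 = 1654663/5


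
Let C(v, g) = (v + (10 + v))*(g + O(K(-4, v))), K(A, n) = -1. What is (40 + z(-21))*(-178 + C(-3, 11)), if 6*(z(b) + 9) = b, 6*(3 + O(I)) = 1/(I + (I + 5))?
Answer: -36080/9 ≈ -4008.9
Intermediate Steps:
O(I) = -3 + 1/(6*(5 + 2*I)) (O(I) = -3 + 1/(6*(I + (I + 5))) = -3 + 1/(6*(I + (5 + I))) = -3 + 1/(6*(5 + 2*I)))
z(b) = -9 + b/6
C(v, g) = (10 + 2*v)*(-53/18 + g) (C(v, g) = (v + (10 + v))*(g + (-89 - 36*(-1))/(6*(5 + 2*(-1)))) = (10 + 2*v)*(g + (-89 + 36)/(6*(5 - 2))) = (10 + 2*v)*(g + (⅙)*(-53)/3) = (10 + 2*v)*(g + (⅙)*(⅓)*(-53)) = (10 + 2*v)*(g - 53/18) = (10 + 2*v)*(-53/18 + g))
(40 + z(-21))*(-178 + C(-3, 11)) = (40 + (-9 + (⅙)*(-21)))*(-178 + (-265/9 + 10*11 - 53/9*(-3) + 2*11*(-3))) = (40 + (-9 - 7/2))*(-178 + (-265/9 + 110 + 53/3 - 66)) = (40 - 25/2)*(-178 + 290/9) = (55/2)*(-1312/9) = -36080/9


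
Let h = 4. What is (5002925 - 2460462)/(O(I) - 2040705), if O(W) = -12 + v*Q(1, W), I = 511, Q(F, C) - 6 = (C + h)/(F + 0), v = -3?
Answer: -2542463/2042280 ≈ -1.2449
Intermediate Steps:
Q(F, C) = 6 + (4 + C)/F (Q(F, C) = 6 + (C + 4)/(F + 0) = 6 + (4 + C)/F)
O(W) = -42 - 3*W (O(W) = -12 - 3*(4 + W + 6*1)/1 = -12 - 3*(4 + W + 6) = -12 - 3*(10 + W) = -12 + (-30 - 3*W) = -42 - 3*W)
(5002925 - 2460462)/(O(I) - 2040705) = (5002925 - 2460462)/((-42 - 3*511) - 2040705) = 2542463/((-42 - 1533) - 2040705) = 2542463/(-1575 - 2040705) = 2542463/(-2042280) = 2542463*(-1/2042280) = -2542463/2042280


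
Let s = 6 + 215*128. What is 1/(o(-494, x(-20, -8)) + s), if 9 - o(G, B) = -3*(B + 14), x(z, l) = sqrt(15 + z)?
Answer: 27577/760490974 - 3*I*sqrt(5)/760490974 ≈ 3.6262e-5 - 8.8209e-9*I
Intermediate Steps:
o(G, B) = 51 + 3*B (o(G, B) = 9 - (-3)*(B + 14) = 9 - (-3)*(14 + B) = 9 - (-42 - 3*B) = 9 + (42 + 3*B) = 51 + 3*B)
s = 27526 (s = 6 + 27520 = 27526)
1/(o(-494, x(-20, -8)) + s) = 1/((51 + 3*sqrt(15 - 20)) + 27526) = 1/((51 + 3*sqrt(-5)) + 27526) = 1/((51 + 3*(I*sqrt(5))) + 27526) = 1/((51 + 3*I*sqrt(5)) + 27526) = 1/(27577 + 3*I*sqrt(5))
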